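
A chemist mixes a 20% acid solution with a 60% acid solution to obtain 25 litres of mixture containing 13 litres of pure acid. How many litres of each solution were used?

Let a = litres of solution A, b = litres of solution B.
  a + b = 25
  (1/5)a + (3/5)b = 13
From equation 1: a = 25 − b.
Substitute into equation 2 and solve: b = 20.
Then a = 5.

litres of solution A: 5, litres of solution B: 20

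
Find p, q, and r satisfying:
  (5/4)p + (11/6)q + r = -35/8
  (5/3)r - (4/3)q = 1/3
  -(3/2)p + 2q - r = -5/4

p = -1/2, q = -3/2, r = -1

Row-reduce the augmented matrix:
R1 ← R1 / (5/4).
R3 ← R3 + 3/2·R1.
R2 ← R2 / (-4/3).
R1 ← R1 − 22/15·R2.
R3 ← R3 − 21/5·R2.
R3 ← R3 / (109/20).
R1 ← R1 − 79/30·R3.
R2 ← R2 + 5/4·R3.
Reading off the reduced rows gives p = -1/2, q = -3/2, r = -1.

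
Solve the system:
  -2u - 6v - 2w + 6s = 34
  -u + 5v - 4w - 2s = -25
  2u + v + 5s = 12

infinitely many solutions

Row-reduce:
R1 ← R1 / (-2).
R2 ← R2 + 1·R1.
R3 ← R3 − 2·R1.
R2 ← R2 / (8).
R1 ← R1 − 3·R2.
R3 ← R3 + 5·R2.
R3 ← R3 / (-31/8).
R1 ← R1 − 17/8·R3.
R2 ← R2 + 3/8·R3.
Rank is 3 with 4 unknowns, leaving s free.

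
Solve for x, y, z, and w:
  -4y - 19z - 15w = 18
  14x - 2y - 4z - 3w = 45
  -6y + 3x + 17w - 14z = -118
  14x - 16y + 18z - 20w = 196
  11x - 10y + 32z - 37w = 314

Row-reduce the augmented matrix:
Swap R1 and R2.
R1 ← R1 / (14).
R3 ← R3 − 3·R1.
R4 ← R4 − 14·R1.
R5 ← R5 − 11·R1.
R2 ← R2 / (-4).
R1 ← R1 + 1/7·R2.
R3 ← R3 + 39/7·R2.
R4 ← R4 + 14·R2.
R5 ← R5 + 59/7·R2.
R3 ← R3 / (373/28).
R1 ← R1 − 11/28·R3.
R2 ← R2 − 19/4·R3.
R4 ← R4 − 177/2·R3.
R5 ← R5 − 2105/28·R3.
R4 ← R4 / (-82250/373).
R1 ← R1 + 304/373·R4.
R2 ← R2 + 7453/746·R4.
R3 ← R3 − 1079/373·R4.
R5 ← R5 + 82250/373·R4.
R5 reduces to 0 = 0, so the extra equation is consistent.
Reading off the reduced rows gives x = 3, y = 0, z = 3, w = -5.

x = 3, y = 0, z = 3, w = -5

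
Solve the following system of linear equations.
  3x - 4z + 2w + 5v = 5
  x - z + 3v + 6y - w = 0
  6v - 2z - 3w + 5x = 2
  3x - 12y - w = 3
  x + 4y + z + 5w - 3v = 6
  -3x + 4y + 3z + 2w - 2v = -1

no solution

Row-reduce:
R1 ← R1 / (3).
R2 ← R2 − 1·R1.
R3 ← R3 − 5·R1.
R4 ← R4 − 3·R1.
R5 ← R5 − 1·R1.
R6 ← R6 + 3·R1.
R2 ← R2 / (6).
R4 ← R4 + 12·R2.
R5 ← R5 − 4·R2.
R6 ← R6 − 4·R2.
R3 ← R3 / (14/3).
R1 ← R1 + 4/3·R3.
R2 ← R2 − 1/18·R3.
R4 ← R4 − 14/3·R3.
R5 ← R5 − 19/9·R3.
R6 ← R6 + 11/9·R3.
Swap R4 and R5.
R4 ← R4 / (349/42).
R1 ← R1 + 8/7·R4.
R2 ← R2 + 17/84·R4.
R3 ← R3 + 19/14·R4.
R6 ← R6 − 145/42·R4.
Swap R5 and R6.
R5 ← R5 / (1176/349).
R1 ← R1 − 133/349·R5.
R2 ← R2 − 49/349·R5.
R3 ← R3 + 431/349·R5.
R4 ← R4 + 189/349·R5.
Row 6 reduces to 0 = 1, a contradiction. The system is inconsistent.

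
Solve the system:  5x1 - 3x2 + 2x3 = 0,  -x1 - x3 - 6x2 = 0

infinitely many solutions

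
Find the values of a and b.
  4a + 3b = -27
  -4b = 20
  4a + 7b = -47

a = -3, b = -5

Row-reduce the augmented matrix:
R1 ← R1 / (4).
R3 ← R3 − 4·R1.
R2 ← R2 / (-4).
R1 ← R1 − 3/4·R2.
R3 ← R3 − 4·R2.
R3 reduces to 0 = 0, so the extra equation is consistent.
Reading off the reduced rows gives a = -3, b = -5.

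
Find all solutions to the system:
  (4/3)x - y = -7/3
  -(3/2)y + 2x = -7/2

Row-reduce:
R1 ← R1 / (4/3).
R2 ← R2 − 2·R1.
Rank is 1 with 2 unknowns, leaving y free.

infinitely many solutions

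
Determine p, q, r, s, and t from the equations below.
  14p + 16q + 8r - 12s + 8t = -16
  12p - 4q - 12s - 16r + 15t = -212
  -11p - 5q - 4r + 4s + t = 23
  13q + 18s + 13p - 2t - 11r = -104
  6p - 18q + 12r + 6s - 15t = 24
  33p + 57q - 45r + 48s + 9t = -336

p = -6, q = 3, r = 5, s = -1, t = -4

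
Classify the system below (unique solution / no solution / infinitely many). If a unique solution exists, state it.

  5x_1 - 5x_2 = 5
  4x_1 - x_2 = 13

x_1 = 4, x_2 = 3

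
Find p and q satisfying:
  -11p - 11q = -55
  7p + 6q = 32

Row-reduce the augmented matrix:
R1 ← R1 / (-11).
R2 ← R2 − 7·R1.
R2 ← R2 / (-1).
R1 ← R1 − 1·R2.
Reading off the reduced rows gives p = 2, q = 3.

p = 2, q = 3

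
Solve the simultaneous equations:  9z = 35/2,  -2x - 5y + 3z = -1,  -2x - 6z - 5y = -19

no solution

Row-reduce:
Swap R1 and R2.
R1 ← R1 / (-2).
R3 ← R3 + 2·R1.
R2 ← R2 / (9).
R1 ← R1 + 3/2·R2.
R3 ← R3 + 9·R2.
Row 3 reduces to 0 = -1/2, a contradiction. The system is inconsistent.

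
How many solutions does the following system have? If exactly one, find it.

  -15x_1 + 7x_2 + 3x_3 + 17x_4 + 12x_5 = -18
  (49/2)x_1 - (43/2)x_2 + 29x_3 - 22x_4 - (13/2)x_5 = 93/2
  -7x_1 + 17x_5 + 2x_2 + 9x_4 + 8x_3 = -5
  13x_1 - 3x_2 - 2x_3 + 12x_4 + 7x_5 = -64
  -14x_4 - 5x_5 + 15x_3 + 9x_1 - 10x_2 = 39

no solution

Row-reduce:
R1 ← R1 / (-15).
R2 ← R2 − 49/2·R1.
R3 ← R3 + 7·R1.
R4 ← R4 − 13·R1.
R5 ← R5 − 9·R1.
R2 ← R2 / (-151/15).
R1 ← R1 + 7/15·R2.
R3 ← R3 + 19/15·R2.
R4 ← R4 − 46/15·R2.
R5 ← R5 + 29/5·R2.
R3 ← R3 / (705/302).
R1 ← R1 + 535/302·R3.
R2 ← R2 + 1017/302·R3.
R4 ← R4 − 1650/151·R3.
R5 ← R5 + 825/302·R3.
R4 ← R4 / (1264/47).
R1 ← R1 + 161/141·R4.
R2 ← R2 + 19/235·R4.
R3 ← R3 − 103/705·R4.
R5 ← R5 + 316/47·R4.
Row 5 reduces to 0 = -1/4, a contradiction. The system is inconsistent.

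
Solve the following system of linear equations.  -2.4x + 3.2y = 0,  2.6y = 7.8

x = 4, y = 3

Row-reduce the augmented matrix:
R1 ← R1 / (-12/5).
R2 ← R2 / (13/5).
R1 ← R1 + 4/3·R2.
Reading off the reduced rows gives x = 4, y = 3.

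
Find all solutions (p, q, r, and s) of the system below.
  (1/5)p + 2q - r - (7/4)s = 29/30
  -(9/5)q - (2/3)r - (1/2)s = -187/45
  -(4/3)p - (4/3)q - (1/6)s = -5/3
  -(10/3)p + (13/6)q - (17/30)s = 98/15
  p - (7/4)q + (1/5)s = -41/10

p = -1, q = 2, r = -2/3, s = 2

Row-reduce the augmented matrix:
R1 ← R1 / (1/5).
R3 ← R3 + 4/3·R1.
R4 ← R4 + 10/3·R1.
R5 ← R5 − 1·R1.
R2 ← R2 / (-9/5).
R1 ← R1 − 10·R2.
R3 ← R3 − 12·R2.
R4 ← R4 − 71/2·R2.
R5 ← R5 + 47/4·R2.
R3 ← R3 / (-100/9).
R1 ← R1 + 235/27·R3.
R2 ← R2 − 10/27·R3.
R4 ← R4 + 805/27·R3.
R5 ← R5 − 505/54·R3.
R4 ← R4 / (397/360).
R1 ← R1 − 127/360·R4.
R2 ← R2 + 41/180·R4.
R3 ← R3 − 273/200·R4.
R5 ← R5 + 397/720·R4.
R5 reduces to 0 = 0, so the extra equation is consistent.
Reading off the reduced rows gives p = -1, q = 2, r = -2/3, s = 2.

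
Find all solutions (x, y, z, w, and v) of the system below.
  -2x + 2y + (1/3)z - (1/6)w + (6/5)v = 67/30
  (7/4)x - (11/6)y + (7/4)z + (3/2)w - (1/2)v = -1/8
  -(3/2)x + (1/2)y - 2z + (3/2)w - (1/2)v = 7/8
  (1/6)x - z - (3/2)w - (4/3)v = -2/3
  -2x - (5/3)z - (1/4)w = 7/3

x = -2, y = -3/4, z = 1, w = 0, v = -1/2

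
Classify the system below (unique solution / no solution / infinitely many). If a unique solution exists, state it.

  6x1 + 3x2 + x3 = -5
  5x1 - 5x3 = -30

Row-reduce:
R1 ← R1 / (6).
R2 ← R2 − 5·R1.
R2 ← R2 / (-5/2).
R1 ← R1 − 1/2·R2.
Rank is 2 with 3 unknowns, leaving x3 free.

infinitely many solutions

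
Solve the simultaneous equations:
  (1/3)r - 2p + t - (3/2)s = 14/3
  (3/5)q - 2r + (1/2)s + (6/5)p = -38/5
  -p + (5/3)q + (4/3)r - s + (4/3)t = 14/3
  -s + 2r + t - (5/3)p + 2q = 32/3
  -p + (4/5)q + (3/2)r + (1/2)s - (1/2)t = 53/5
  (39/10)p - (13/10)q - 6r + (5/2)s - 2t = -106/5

Row-reduce:
R1 ← R1 / (-2).
R2 ← R2 − 6/5·R1.
R3 ← R3 + 1·R1.
R4 ← R4 + 5/3·R1.
R5 ← R5 + 1·R1.
R6 ← R6 − 39/10·R1.
R2 ← R2 / (3/5).
R3 ← R3 − 5/3·R2.
R4 ← R4 − 2·R2.
R5 ← R5 − 4/5·R2.
R6 ← R6 + 13/10·R2.
R3 ← R3 / (37/6).
R1 ← R1 + 1/6·R3.
R2 ← R2 + 3·R3.
R4 ← R4 − 139/18·R3.
R5 ← R5 − 56/15·R3.
R6 ← R6 + 37/4·R3.
R4 ← R4 / (1009/1998).
R1 ← R1 − 515/666·R4.
R2 ← R2 + 55/222·R4.
R3 ← R3 − 31/222·R4.
R5 ← R5 − 1681/1332·R4.
R5 ← R5 / (6843/10090).
R1 ← R1 − 693/1009·R5.
R2 ← R2 − 209/1009·R5.
R3 ← R3 − 84/1009·R5.
R4 ← R4 + 1578/1009·R5.
Row 6 reduces to 0 = 1, a contradiction. The system is inconsistent.

no solution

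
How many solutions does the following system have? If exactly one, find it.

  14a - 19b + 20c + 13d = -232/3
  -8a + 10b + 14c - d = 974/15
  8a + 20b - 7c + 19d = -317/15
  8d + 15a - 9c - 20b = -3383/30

Row-reduce the augmented matrix:
R1 ← R1 / (14).
R2 ← R2 + 8·R1.
R3 ← R3 − 8·R1.
R4 ← R4 − 15·R1.
R2 ← R2 / (-6/7).
R1 ← R1 + 19/14·R2.
R3 ← R3 − 216/7·R2.
R4 ← R4 − 5/14·R2.
R3 ← R3 / (897).
R1 ← R1 + 233/6·R3.
R2 ← R2 + 89/3·R3.
R4 ← R4 + 119/6·R3.
R4 ← R4 / (2539/1196).
R1 ← R1 − 1519/1196·R4.
R2 ← R2 − 321/598·R4.
R3 ← R3 − 81/299·R4.
Reading off the reduced rows gives a = -5/2, b = 7/3, c = 7/5, d = -2.

a = -5/2, b = 7/3, c = 7/5, d = -2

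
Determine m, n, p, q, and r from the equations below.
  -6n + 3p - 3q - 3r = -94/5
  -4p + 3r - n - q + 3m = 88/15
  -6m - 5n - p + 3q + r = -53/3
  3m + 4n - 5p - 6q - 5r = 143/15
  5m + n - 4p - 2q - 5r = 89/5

m = 8/3, n = 9/5, p = -1, q = 7/3, r = -2/3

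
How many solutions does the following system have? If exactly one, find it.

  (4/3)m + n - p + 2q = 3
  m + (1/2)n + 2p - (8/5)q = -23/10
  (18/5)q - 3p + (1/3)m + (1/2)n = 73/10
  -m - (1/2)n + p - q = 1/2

Row-reduce:
R1 ← R1 / (4/3).
R2 ← R2 − 1·R1.
R3 ← R3 − 1/3·R1.
R4 ← R4 + 1·R1.
R2 ← R2 / (-1/4).
R1 ← R1 − 3/4·R2.
R3 ← R3 − 1/4·R2.
R4 ← R4 − 1/4·R2.
Swap R3 and R4.
R3 ← R3 / (3).
R1 ← R1 − 15/2·R3.
R2 ← R2 + 11·R3.
Row 4 reduces to 0 = 2, a contradiction. The system is inconsistent.

no solution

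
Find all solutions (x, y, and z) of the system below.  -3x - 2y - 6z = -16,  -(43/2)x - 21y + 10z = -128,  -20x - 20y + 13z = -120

infinitely many solutions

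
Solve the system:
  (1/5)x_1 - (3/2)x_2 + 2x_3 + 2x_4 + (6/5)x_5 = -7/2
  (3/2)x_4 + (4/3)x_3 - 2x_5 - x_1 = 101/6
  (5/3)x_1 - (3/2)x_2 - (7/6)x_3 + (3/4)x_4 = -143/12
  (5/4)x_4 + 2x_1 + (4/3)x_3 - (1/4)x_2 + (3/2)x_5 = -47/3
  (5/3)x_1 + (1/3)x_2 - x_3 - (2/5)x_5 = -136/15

x_1 = -6, x_2 = 1, x_3 = 1, x_4 = 1, x_5 = -4

Row-reduce the augmented matrix:
R1 ← R1 / (1/5).
R2 ← R2 + 1·R1.
R3 ← R3 − 5/3·R1.
R4 ← R4 − 2·R1.
R5 ← R5 − 5/3·R1.
R2 ← R2 / (-15/2).
R1 ← R1 + 15/2·R2.
R3 ← R3 − 11·R2.
R4 ← R4 − 59/4·R2.
R5 ← R5 − 77/6·R2.
R3 ← R3 / (-109/90).
R1 ← R1 + 4/3·R3.
R2 ← R2 + 68/45·R3.
R4 ← R4 − 163/45·R3.
R5 ← R5 − 233/135·R3.
R4 ← R4 / (4387/654).
R1 ← R1 + 555/218·R4.
R2 ← R2 + 889/327·R4.
R3 ← R3 + 171/218·R4.
R5 ← R5 − 4282/981·R4.
R5 ← R5 / (20518/65805).
R1 ← R1 − 7539/8774·R5.
R2 ← R2 + 6377/4387·R5.
R3 ← R3 − 14559/8774·R5.
R4 ← R4 + 9807/4387·R5.
Reading off the reduced rows gives x_1 = -6, x_2 = 1, x_3 = 1, x_4 = 1, x_5 = -4.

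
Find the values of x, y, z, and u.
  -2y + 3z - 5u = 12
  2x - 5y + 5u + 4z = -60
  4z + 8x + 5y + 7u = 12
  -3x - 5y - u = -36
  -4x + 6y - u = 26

x = 4, y = 6, z = -2, u = -6

Row-reduce the augmented matrix:
Swap R1 and R2.
R1 ← R1 / (2).
R3 ← R3 − 8·R1.
R4 ← R4 + 3·R1.
R5 ← R5 + 4·R1.
R2 ← R2 / (-2).
R1 ← R1 + 5/2·R2.
R3 ← R3 − 25·R2.
R4 ← R4 + 25/2·R2.
R5 ← R5 + 4·R2.
R3 ← R3 / (51/2).
R1 ← R1 + 7/4·R3.
R2 ← R2 + 3/2·R3.
R4 ← R4 + 51/4·R3.
R5 ← R5 − 2·R3.
Swap R4 and R5.
R4 ← R4 / (1271/51).
R1 ← R1 − 182/51·R4.
R2 ← R2 + 33/17·R4.
R3 ← R3 + 151/51·R4.
R5 reduces to 0 = 0, so the extra equation is consistent.
Reading off the reduced rows gives x = 4, y = 6, z = -2, u = -6.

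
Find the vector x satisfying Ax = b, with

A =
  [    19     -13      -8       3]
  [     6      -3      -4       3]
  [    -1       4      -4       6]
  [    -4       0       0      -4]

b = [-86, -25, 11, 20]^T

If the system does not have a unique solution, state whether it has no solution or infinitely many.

infinitely many solutions

Row-reduce:
R1 ← R1 / (19).
R2 ← R2 − 6·R1.
R3 ← R3 + 1·R1.
R4 ← R4 + 4·R1.
R2 ← R2 / (21/19).
R1 ← R1 + 13/19·R2.
R3 ← R3 − 63/19·R2.
R4 ← R4 + 52/19·R2.
Swap R3 and R4.
R3 ← R3 / (-16/3).
R1 ← R1 + 4/3·R3.
R2 ← R2 + 4/3·R3.
Rank is 3 with 4 unknowns, leaving x_4 free.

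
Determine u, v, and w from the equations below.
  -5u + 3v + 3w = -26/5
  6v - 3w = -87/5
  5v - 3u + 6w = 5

u = 2, v = -7/5, w = 3

Row-reduce the augmented matrix:
R1 ← R1 / (-5).
R3 ← R3 + 3·R1.
R2 ← R2 / (6).
R1 ← R1 + 3/5·R2.
R3 ← R3 − 16/5·R2.
R3 ← R3 / (29/5).
R1 ← R1 + 9/10·R3.
R2 ← R2 + 1/2·R3.
Reading off the reduced rows gives u = 2, v = -7/5, w = 3.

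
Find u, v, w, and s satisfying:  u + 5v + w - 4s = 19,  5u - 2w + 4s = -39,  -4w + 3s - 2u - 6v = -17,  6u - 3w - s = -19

u = -3, v = 0, w = 2, s = -5

Row-reduce the augmented matrix:
R2 ← R2 − 5·R1.
R3 ← R3 + 2·R1.
R4 ← R4 − 6·R1.
R2 ← R2 / (-25).
R1 ← R1 − 5·R2.
R3 ← R3 − 4·R2.
R4 ← R4 + 30·R2.
R3 ← R3 / (-78/25).
R1 ← R1 + 2/5·R3.
R2 ← R2 − 7/25·R3.
R4 ← R4 + 3/5·R3.
R4 ← R4 / (-145/26).
R1 ← R1 − 37/39·R4.
R2 ← R2 + 83/78·R4.
R3 ← R3 − 29/78·R4.
Reading off the reduced rows gives u = -3, v = 0, w = 2, s = -5.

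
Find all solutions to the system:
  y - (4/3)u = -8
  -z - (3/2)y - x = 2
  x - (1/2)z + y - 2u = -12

infinitely many solutions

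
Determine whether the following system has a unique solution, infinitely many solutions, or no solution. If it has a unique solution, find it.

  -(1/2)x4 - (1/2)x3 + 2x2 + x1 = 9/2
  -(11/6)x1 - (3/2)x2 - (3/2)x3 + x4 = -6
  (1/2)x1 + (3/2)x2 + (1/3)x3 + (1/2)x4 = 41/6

infinitely many solutions

Row-reduce:
R2 ← R2 + 11/6·R1.
R3 ← R3 − 1/2·R1.
R2 ← R2 / (13/6).
R1 ← R1 − 2·R2.
R3 ← R3 − 1/2·R2.
R3 ← R3 / (89/78).
R1 ← R1 − 45/26·R3.
R2 ← R2 + 29/26·R3.
Rank is 3 with 4 unknowns, leaving x4 free.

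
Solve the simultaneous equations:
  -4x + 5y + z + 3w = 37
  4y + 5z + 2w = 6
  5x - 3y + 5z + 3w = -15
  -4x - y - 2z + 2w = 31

Row-reduce the augmented matrix:
R1 ← R1 / (-4).
R3 ← R3 − 5·R1.
R4 ← R4 + 4·R1.
R2 ← R2 / (4).
R1 ← R1 + 5/4·R2.
R3 ← R3 − 13/4·R2.
R4 ← R4 + 6·R2.
R3 ← R3 / (35/16).
R1 ← R1 − 21/16·R3.
R2 ← R2 − 5/4·R3.
R4 ← R4 − 9/2·R3.
R4 ← R4 / (-299/35).
R1 ← R1 + 16/5·R4.
R2 ← R2 + 17/7·R4.
R3 ← R3 − 82/35·R4.
Reading off the reduced rows gives x = -4, y = 1, z = -2, w = 6.

x = -4, y = 1, z = -2, w = 6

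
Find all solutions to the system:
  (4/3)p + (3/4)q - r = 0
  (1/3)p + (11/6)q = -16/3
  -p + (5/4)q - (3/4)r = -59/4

p = 6, q = -4, r = 5

Row-reduce the augmented matrix:
R1 ← R1 / (4/3).
R2 ← R2 − 1/3·R1.
R3 ← R3 + 1·R1.
R2 ← R2 / (79/48).
R1 ← R1 − 9/16·R2.
R3 ← R3 − 29/16·R2.
R3 ← R3 / (-561/316).
R1 ← R1 + 66/79·R3.
R2 ← R2 − 12/79·R3.
Reading off the reduced rows gives p = 6, q = -4, r = 5.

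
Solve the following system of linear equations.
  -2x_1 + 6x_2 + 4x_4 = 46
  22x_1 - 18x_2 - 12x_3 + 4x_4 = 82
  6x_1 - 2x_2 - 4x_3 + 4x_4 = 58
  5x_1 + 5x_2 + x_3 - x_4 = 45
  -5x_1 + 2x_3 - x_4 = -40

Row-reduce the augmented matrix:
R1 ← R1 / (-2).
R2 ← R2 − 22·R1.
R3 ← R3 − 6·R1.
R4 ← R4 − 5·R1.
R5 ← R5 + 5·R1.
R2 ← R2 / (48).
R1 ← R1 + 3·R2.
R3 ← R3 − 16·R2.
R4 ← R4 − 20·R2.
R5 ← R5 + 15·R2.
Swap R3 and R4.
R3 ← R3 / (6).
R1 ← R1 + 3/4·R3.
R2 ← R2 + 1/4·R3.
R5 ← R5 + 7/4·R3.
Swap R4 and R5.
R4 ← R4 / (19/24).
R1 ← R1 + 3/8·R4.
R2 ← R2 − 13/24·R4.
R3 ← R3 + 11/6·R4.
R5 reduces to 0 = 0, so the extra equation is consistent.
Reading off the reduced rows gives x_1 = 5, x_2 = 6, x_3 = -5, x_4 = 5.

x_1 = 5, x_2 = 6, x_3 = -5, x_4 = 5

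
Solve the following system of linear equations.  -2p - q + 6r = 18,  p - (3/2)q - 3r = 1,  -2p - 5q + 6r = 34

no solution

Row-reduce:
R1 ← R1 / (-2).
R2 ← R2 − 1·R1.
R3 ← R3 + 2·R1.
R2 ← R2 / (-2).
R1 ← R1 − 1/2·R2.
R3 ← R3 + 4·R2.
Row 3 reduces to 0 = -4, a contradiction. The system is inconsistent.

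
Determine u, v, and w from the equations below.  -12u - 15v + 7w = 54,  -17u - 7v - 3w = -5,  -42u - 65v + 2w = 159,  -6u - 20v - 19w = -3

u = 1, v = -3, w = 3

Row-reduce the augmented matrix:
R1 ← R1 / (-12).
R2 ← R2 + 17·R1.
R3 ← R3 + 42·R1.
R4 ← R4 + 6·R1.
R2 ← R2 / (57/4).
R1 ← R1 − 5/4·R2.
R3 ← R3 + 25/2·R2.
R4 ← R4 + 25/2·R2.
R3 ← R3 / (-5785/171).
R1 ← R1 − 94/171·R3.
R2 ← R2 + 155/171·R3.
R4 ← R4 + 5785/171·R3.
R4 reduces to 0 = 0, so the extra equation is consistent.
Reading off the reduced rows gives u = 1, v = -3, w = 3.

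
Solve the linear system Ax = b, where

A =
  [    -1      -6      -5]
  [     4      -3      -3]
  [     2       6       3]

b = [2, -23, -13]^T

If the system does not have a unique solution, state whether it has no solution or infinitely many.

x_1 = -5, x_2 = -2, x_3 = 3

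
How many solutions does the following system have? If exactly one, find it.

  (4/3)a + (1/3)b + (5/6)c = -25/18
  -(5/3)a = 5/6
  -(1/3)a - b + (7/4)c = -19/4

Row-reduce the augmented matrix:
R1 ← R1 / (4/3).
R2 ← R2 + 5/3·R1.
R3 ← R3 + 1/3·R1.
R2 ← R2 / (5/12).
R1 ← R1 − 1/4·R2.
R3 ← R3 + 11/12·R2.
R3 ← R3 / (17/4).
R2 ← R2 − 5/2·R3.
Reading off the reduced rows gives a = -1/2, b = 2, c = -5/3.

a = -1/2, b = 2, c = -5/3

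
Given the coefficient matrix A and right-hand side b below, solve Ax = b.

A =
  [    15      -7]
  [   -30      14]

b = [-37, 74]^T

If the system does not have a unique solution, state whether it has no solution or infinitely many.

Row-reduce:
R1 ← R1 / (15).
R2 ← R2 + 30·R1.
Rank is 1 with 2 unknowns, leaving x_2 free.

infinitely many solutions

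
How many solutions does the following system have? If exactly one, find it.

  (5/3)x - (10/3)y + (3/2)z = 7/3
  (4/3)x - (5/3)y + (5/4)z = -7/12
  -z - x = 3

no solution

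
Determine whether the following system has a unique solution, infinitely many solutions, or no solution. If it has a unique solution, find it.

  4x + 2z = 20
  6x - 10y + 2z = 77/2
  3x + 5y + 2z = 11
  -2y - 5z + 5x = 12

Row-reduce:
R1 ← R1 / (4).
R2 ← R2 − 6·R1.
R3 ← R3 − 3·R1.
R4 ← R4 − 5·R1.
R2 ← R2 / (-10).
R3 ← R3 − 5·R2.
R4 ← R4 + 2·R2.
Swap R3 and R4.
R3 ← R3 / (-73/10).
R1 ← R1 − 1/2·R3.
R2 ← R2 − 1/10·R3.
Row 4 reduces to 0 = 1/4, a contradiction. The system is inconsistent.

no solution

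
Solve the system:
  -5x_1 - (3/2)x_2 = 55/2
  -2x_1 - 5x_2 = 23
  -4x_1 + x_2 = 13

no solution

Row-reduce:
R1 ← R1 / (-5).
R2 ← R2 + 2·R1.
R3 ← R3 + 4·R1.
R2 ← R2 / (-22/5).
R1 ← R1 − 3/10·R2.
R3 ← R3 − 11/5·R2.
Row 3 reduces to 0 = -3, a contradiction. The system is inconsistent.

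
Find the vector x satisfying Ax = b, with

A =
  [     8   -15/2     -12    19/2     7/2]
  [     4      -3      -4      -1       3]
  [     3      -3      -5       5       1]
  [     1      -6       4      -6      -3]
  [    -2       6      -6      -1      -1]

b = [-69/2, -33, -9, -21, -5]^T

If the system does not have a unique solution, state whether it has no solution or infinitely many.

infinitely many solutions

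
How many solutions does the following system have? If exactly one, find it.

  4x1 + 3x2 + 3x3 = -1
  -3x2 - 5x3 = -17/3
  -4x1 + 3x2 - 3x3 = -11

Row-reduce the augmented matrix:
R1 ← R1 / (4).
R3 ← R3 + 4·R1.
R2 ← R2 / (-3).
R1 ← R1 − 3/4·R2.
R3 ← R3 − 6·R2.
R3 ← R3 / (-10).
R1 ← R1 + 1/2·R3.
R2 ← R2 − 5/3·R3.
Reading off the reduced rows gives x1 = -1/2, x2 = -2, x3 = 7/3.

x1 = -1/2, x2 = -2, x3 = 7/3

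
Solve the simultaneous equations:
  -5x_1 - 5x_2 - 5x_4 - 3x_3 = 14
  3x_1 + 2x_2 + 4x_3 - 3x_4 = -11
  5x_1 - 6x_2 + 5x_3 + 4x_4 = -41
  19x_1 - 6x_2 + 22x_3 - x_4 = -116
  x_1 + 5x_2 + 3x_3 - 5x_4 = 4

no solution

Row-reduce:
R1 ← R1 / (-5).
R2 ← R2 − 3·R1.
R3 ← R3 − 5·R1.
R4 ← R4 − 19·R1.
R5 ← R5 − 1·R1.
R2 ← R2 / (-1).
R1 ← R1 − 1·R2.
R3 ← R3 + 11·R2.
R4 ← R4 + 25·R2.
R5 ← R5 − 4·R2.
R3 ← R3 / (-111/5).
R1 ← R1 − 14/5·R3.
R2 ← R2 + 11/5·R3.
R4 ← R4 + 222/5·R3.
R5 ← R5 − 56/5·R3.
Swap R4 and R5.
R4 ← R4 / (310/111).
R1 ← R1 − 355/111·R4.
R2 ← R2 + 49/111·R4.
R3 ← R3 + 325/111·R4.
Row 5 reduces to 0 = -1, a contradiction. The system is inconsistent.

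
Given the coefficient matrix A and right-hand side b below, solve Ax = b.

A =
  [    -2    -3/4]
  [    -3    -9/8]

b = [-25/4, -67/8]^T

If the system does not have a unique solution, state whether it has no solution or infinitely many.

Row-reduce:
R1 ← R1 / (-2).
R2 ← R2 + 3·R1.
Row 2 reduces to 0 = 1, a contradiction. The system is inconsistent.

no solution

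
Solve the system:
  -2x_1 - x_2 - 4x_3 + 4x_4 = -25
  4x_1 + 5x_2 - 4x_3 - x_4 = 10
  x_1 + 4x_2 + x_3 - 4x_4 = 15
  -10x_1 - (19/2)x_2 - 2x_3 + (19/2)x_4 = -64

Row-reduce:
R1 ← R1 / (-2).
R2 ← R2 − 4·R1.
R3 ← R3 − 1·R1.
R4 ← R4 + 10·R1.
R2 ← R2 / (3).
R1 ← R1 − 1/2·R2.
R3 ← R3 − 7/2·R2.
R4 ← R4 + 9/2·R2.
R3 ← R3 / (13).
R1 ← R1 − 4·R3.
R2 ← R2 + 4·R3.
Row 4 reduces to 0 = 1, a contradiction. The system is inconsistent.

no solution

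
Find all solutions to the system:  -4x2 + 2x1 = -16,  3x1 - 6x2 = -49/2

Row-reduce:
R1 ← R1 / (2).
R2 ← R2 − 3·R1.
Row 2 reduces to 0 = -1/2, a contradiction. The system is inconsistent.

no solution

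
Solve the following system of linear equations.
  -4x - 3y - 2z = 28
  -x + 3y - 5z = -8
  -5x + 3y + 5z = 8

x = -4, y = -4, z = 0

Row-reduce the augmented matrix:
R1 ← R1 / (-4).
R2 ← R2 + 1·R1.
R3 ← R3 + 5·R1.
R2 ← R2 / (15/4).
R1 ← R1 − 3/4·R2.
R3 ← R3 − 27/4·R2.
R3 ← R3 / (78/5).
R1 ← R1 − 7/5·R3.
R2 ← R2 + 6/5·R3.
Reading off the reduced rows gives x = -4, y = -4, z = 0.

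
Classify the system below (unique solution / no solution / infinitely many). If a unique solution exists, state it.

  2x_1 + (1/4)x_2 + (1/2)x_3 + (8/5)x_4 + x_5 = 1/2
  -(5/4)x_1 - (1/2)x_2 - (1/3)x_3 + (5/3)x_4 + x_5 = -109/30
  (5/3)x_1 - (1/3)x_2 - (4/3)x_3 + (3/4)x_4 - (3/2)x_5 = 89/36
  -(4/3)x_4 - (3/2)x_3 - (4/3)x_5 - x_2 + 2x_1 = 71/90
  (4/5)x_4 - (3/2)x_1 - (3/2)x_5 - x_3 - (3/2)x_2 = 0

Row-reduce the augmented matrix:
R1 ← R1 / (2).
R2 ← R2 + 5/4·R1.
R3 ← R3 − 5/3·R1.
R4 ← R4 − 2·R1.
R5 ← R5 + 3/2·R1.
R2 ← R2 / (-11/32).
R1 ← R1 − 1/8·R2.
R3 ← R3 + 13/24·R2.
R4 ← R4 + 5/4·R2.
R5 ← R5 + 21/16·R2.
R3 ← R3 / (-170/99).
R1 ← R1 − 8/33·R3.
R2 ← R2 − 2/33·R3.
R4 ← R4 + 127/66·R3.
R5 ← R5 + 6/11·R3.
R4 ← R4 / (-29653/4080).
R1 ← R1 − 93/85·R4.
R2 ← R2 + 539/68·R4.
R3 ← R3 − 379/136·R4.
R5 ← R5 + 453/68·R4.
R5 ← R5 / (-851547/296530).
R1 ← R1 + 452/29653·R5.
R2 ← R2 + 280476/148265·R5.
R3 ← R3 − 265744/148265·R5.
R4 ← R4 − 11254/29653·R5.
Reading off the reduced rows gives x_1 = 2/3, x_2 = 4/5, x_3 = 5/3, x_4 = 1/3, x_5 = -12/5.

x_1 = 2/3, x_2 = 4/5, x_3 = 5/3, x_4 = 1/3, x_5 = -12/5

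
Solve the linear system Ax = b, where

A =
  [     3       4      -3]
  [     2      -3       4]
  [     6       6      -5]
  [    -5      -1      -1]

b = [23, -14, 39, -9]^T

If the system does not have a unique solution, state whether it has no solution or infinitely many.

x_1 = 2, x_2 = 2, x_3 = -3

Row-reduce the augmented matrix:
R1 ← R1 / (3).
R2 ← R2 − 2·R1.
R3 ← R3 − 6·R1.
R4 ← R4 + 5·R1.
R2 ← R2 / (-17/3).
R1 ← R1 − 4/3·R2.
R3 ← R3 + 2·R2.
R4 ← R4 − 17/3·R2.
R3 ← R3 / (-19/17).
R1 ← R1 − 7/17·R3.
R2 ← R2 + 18/17·R3.
R4 reduces to 0 = 0, so the extra equation is consistent.
Reading off the reduced rows gives x_1 = 2, x_2 = 2, x_3 = -3.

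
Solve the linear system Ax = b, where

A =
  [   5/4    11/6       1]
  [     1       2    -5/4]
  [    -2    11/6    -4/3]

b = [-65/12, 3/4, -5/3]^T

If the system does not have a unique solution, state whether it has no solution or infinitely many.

x_1 = 1, x_2 = -2, x_3 = -3

Row-reduce the augmented matrix:
R1 ← R1 / (5/4).
R2 ← R2 − 1·R1.
R3 ← R3 + 2·R1.
R2 ← R2 / (8/15).
R1 ← R1 − 22/15·R2.
R3 ← R3 − 143/30·R2.
R3 ← R3 / (3569/192).
R1 ← R1 − 103/16·R3.
R2 ← R2 + 123/32·R3.
Reading off the reduced rows gives x_1 = 1, x_2 = -2, x_3 = -3.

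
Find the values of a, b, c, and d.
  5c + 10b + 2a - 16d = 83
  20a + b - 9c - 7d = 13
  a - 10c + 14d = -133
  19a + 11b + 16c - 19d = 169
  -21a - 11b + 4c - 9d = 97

Row-reduce the augmented matrix:
R1 ← R1 / (2).
R2 ← R2 − 20·R1.
R3 ← R3 − 1·R1.
R4 ← R4 − 19·R1.
R5 ← R5 + 21·R1.
R2 ← R2 / (-99).
R1 ← R1 − 5·R2.
R3 ← R3 + 5·R2.
R4 ← R4 + 84·R2.
R5 ← R5 − 94·R2.
R3 ← R3 / (-1885/198).
R1 ← R1 + 95/198·R3.
R2 ← R2 − 59/99·R3.
R4 ← R4 − 1225/66·R3.
R5 ← R5 − 95/198·R3.
R4 ← R4 / (11690/377).
R1 ← R1 + 374/377·R4.
R2 ← R2 + 1229/1885·R4.
R3 ← R3 + 2826/1885·R4.
R5 ← R5 + 11690/377·R4.
R5 reduces to 0 = 0, so the extra equation is consistent.
Reading off the reduced rows gives a = 1, b = -4, c = 5, d = -6.

a = 1, b = -4, c = 5, d = -6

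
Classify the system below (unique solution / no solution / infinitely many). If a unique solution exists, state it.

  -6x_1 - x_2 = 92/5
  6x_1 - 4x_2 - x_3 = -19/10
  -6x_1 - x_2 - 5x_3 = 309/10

Row-reduce the augmented matrix:
R1 ← R1 / (-6).
R2 ← R2 − 6·R1.
R3 ← R3 + 6·R1.
R2 ← R2 / (-5).
R1 ← R1 − 1/6·R2.
R3 ← R3 / (-5).
R1 ← R1 + 1/30·R3.
R2 ← R2 − 1/5·R3.
Reading off the reduced rows gives x_1 = -13/5, x_2 = -14/5, x_3 = -5/2.

x_1 = -13/5, x_2 = -14/5, x_3 = -5/2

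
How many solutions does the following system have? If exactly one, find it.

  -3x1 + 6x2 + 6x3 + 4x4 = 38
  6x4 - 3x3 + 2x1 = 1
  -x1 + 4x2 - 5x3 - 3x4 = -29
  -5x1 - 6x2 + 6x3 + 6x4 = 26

x1 = 2, x2 = 1, x3 = 5, x4 = 2

Row-reduce the augmented matrix:
R1 ← R1 / (-3).
R2 ← R2 − 2·R1.
R3 ← R3 + 1·R1.
R4 ← R4 + 5·R1.
R2 ← R2 / (4).
R1 ← R1 + 2·R2.
R3 ← R3 − 2·R2.
R4 ← R4 + 16·R2.
R3 ← R3 / (-15/2).
R1 ← R1 + 3/2·R3.
R2 ← R2 − 1/4·R3.
R4 ← R4 / (34).
R1 ← R1 − 71/15·R4.
R2 ← R2 − 169/90·R4.
R3 ← R3 − 52/45·R4.
Reading off the reduced rows gives x1 = 2, x2 = 1, x3 = 5, x4 = 2.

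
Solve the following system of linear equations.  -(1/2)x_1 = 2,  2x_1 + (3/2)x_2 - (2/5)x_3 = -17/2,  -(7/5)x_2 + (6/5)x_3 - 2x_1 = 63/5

Row-reduce the augmented matrix:
R1 ← R1 / (-1/2).
R2 ← R2 − 2·R1.
R3 ← R3 + 2·R1.
R2 ← R2 / (3/2).
R3 ← R3 + 7/5·R2.
R3 ← R3 / (62/75).
R2 ← R2 + 4/15·R3.
Reading off the reduced rows gives x_1 = -4, x_2 = 1, x_3 = 5.

x_1 = -4, x_2 = 1, x_3 = 5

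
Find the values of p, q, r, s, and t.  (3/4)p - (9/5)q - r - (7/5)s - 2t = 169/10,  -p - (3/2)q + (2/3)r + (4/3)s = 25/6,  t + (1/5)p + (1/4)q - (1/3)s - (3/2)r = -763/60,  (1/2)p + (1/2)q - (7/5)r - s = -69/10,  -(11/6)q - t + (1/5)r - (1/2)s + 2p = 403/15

p = 6, q = -5, r = 6, s = -1, t = -4

Row-reduce the augmented matrix:
R1 ← R1 / (3/4).
R2 ← R2 + 1·R1.
R3 ← R3 − 1/5·R1.
R4 ← R4 − 1/2·R1.
R5 ← R5 − 2·R1.
R2 ← R2 / (-39/10).
R1 ← R1 + 12/5·R2.
R3 ← R3 − 73/100·R2.
R4 ← R4 − 17/10·R2.
R5 ← R5 − 89/30·R2.
R3 ← R3 / (-1589/1170).
R1 ← R1 + 12/13·R3.
R2 ← R2 − 20/117·R3.
R4 ← R4 + 599/585·R3.
R5 ← R5 − 4141/1755·R3.
R4 ← R4 / (-173/681).
R1 ← R1 + 340/227·R4.
R2 ← R2 − 88/681·R4.
R3 ← R3 − 10/227·R4.
R5 ← R5 − 11129/4086·R4.
R5 ← R5 / (-26434/10899).
R1 ← R1 − 6760/3633·R5.
R2 ← R2 − 1832/3633·R5.
R3 ← R3 + 150/173·R5.
R4 ← R4 − 2902/1211·R5.
Reading off the reduced rows gives p = 6, q = -5, r = 6, s = -1, t = -4.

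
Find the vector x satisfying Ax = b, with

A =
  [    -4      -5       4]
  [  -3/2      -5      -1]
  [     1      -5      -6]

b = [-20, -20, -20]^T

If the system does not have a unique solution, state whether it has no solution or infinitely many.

Row-reduce:
R1 ← R1 / (-4).
R2 ← R2 + 3/2·R1.
R3 ← R3 − 1·R1.
R2 ← R2 / (-25/8).
R1 ← R1 − 5/4·R2.
R3 ← R3 + 25/4·R2.
Rank is 2 with 3 unknowns, leaving x_3 free.

infinitely many solutions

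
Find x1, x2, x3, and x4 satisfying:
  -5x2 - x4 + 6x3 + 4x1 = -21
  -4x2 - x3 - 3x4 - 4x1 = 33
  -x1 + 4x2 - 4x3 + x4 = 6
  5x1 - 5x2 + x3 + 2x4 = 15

Row-reduce the augmented matrix:
R1 ← R1 / (4).
R2 ← R2 + 4·R1.
R3 ← R3 + 1·R1.
R4 ← R4 − 5·R1.
R2 ← R2 / (-9).
R1 ← R1 + 5/4·R2.
R3 ← R3 − 11/4·R2.
R4 ← R4 − 5/4·R2.
R3 ← R3 / (-35/36).
R1 ← R1 − 29/36·R3.
R2 ← R2 + 5/9·R3.
R4 ← R4 + 209/36·R3.
R4 ← R4 / (193/35).
R1 ← R1 + 3/35·R4.
R2 ← R2 − 5/7·R4.
R3 ← R3 − 17/35·R4.
Reading off the reduced rows gives x1 = -3, x2 = -6, x3 = -6, x4 = 3.

x1 = -3, x2 = -6, x3 = -6, x4 = 3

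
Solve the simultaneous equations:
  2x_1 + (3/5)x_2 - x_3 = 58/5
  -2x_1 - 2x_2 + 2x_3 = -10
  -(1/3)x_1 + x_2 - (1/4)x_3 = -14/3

Row-reduce the augmented matrix:
R1 ← R1 / (2).
R2 ← R2 + 2·R1.
R3 ← R3 + 1/3·R1.
R2 ← R2 / (-7/5).
R1 ← R1 − 3/10·R2.
R3 ← R3 − 11/10·R2.
R3 ← R3 / (31/84).
R1 ← R1 + 2/7·R3.
R2 ← R2 + 5/7·R3.
Reading off the reduced rows gives x_1 = 5, x_2 = -4, x_3 = -4.

x_1 = 5, x_2 = -4, x_3 = -4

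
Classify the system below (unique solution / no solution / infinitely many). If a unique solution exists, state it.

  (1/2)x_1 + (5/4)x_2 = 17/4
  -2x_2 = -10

Row-reduce the augmented matrix:
R1 ← R1 / (1/2).
R2 ← R2 / (-2).
R1 ← R1 − 5/2·R2.
Reading off the reduced rows gives x_1 = -4, x_2 = 5.

x_1 = -4, x_2 = 5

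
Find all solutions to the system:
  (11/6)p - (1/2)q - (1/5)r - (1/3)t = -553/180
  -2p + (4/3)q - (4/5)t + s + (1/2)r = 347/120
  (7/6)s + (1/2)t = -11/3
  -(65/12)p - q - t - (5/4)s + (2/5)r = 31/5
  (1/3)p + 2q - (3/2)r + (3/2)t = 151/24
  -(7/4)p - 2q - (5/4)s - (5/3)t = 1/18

Row-reduce the augmented matrix:
R1 ← R1 / (11/6).
R2 ← R2 + 2·R1.
R4 ← R4 + 65/12·R1.
R5 ← R5 − 1/3·R1.
R6 ← R6 + 7/4·R1.
R2 ← R2 / (26/33).
R1 ← R1 + 3/11·R2.
R4 ← R4 + 109/44·R2.
R5 ← R5 − 23/11·R2.
R6 ← R6 + 109/44·R2.
Swap R3 and R4.
R3 ← R3 / (723/1040).
R1 ← R1 + 3/260·R3.
R2 ← R2 − 93/260·R3.
R5 ← R5 + 115/52·R3.
R6 ← R6 − 723/1040·R3.
R4 ← R4 / (7/6).
R1 ← R1 − 91/241·R4.
R2 ← R2 − 71/241·R4.
R3 ← R3 − 1970/723·R4.
R5 ← R5 − 2438/723·R4.
R5 ← R5 / (-2239459/151830).
R1 ← R1 + 3037/3615·R5.
R2 ← R2 − 32911/25305·R5.
R3 ← R3 + 140986/15183·R5.
R4 ← R4 − 3/7·R5.
R6 reduces to 0 = 0, so the extra equation is consistent.
Reading off the reduced rows gives p = -1, q = 3, r = -3/4, s = -3, t = -1/3.

p = -1, q = 3, r = -3/4, s = -3, t = -1/3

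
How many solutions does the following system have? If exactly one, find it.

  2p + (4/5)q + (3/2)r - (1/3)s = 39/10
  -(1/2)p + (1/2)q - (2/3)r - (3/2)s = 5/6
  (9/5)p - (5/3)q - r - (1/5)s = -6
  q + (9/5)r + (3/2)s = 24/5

Row-reduce the augmented matrix:
R1 ← R1 / (2).
R2 ← R2 + 1/2·R1.
R3 ← R3 − 9/5·R1.
R2 ← R2 / (7/10).
R1 ← R1 − 2/5·R2.
R3 ← R3 + 179/75·R2.
R4 ← R4 − 1·R2.
R3 ← R3 / (-301/90).
R1 ← R1 − 11/12·R3.
R2 ← R2 + 5/12·R3.
R4 ← R4 − 133/60·R3.
R4 ← R4 / (753/3010).
R1 ← R1 + 4514/6321·R4.
R2 ← R2 + 3375/2107·R4.
R3 ← R3 − 3338/2107·R4.
Reading off the reduced rows gives p = 0, q = 3, r = 1, s = 0.

p = 0, q = 3, r = 1, s = 0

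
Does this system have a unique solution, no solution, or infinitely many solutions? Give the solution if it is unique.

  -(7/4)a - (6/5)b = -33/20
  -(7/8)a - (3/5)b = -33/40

Row-reduce:
R1 ← R1 / (-7/4).
R2 ← R2 + 7/8·R1.
Rank is 1 with 2 unknowns, leaving b free.

infinitely many solutions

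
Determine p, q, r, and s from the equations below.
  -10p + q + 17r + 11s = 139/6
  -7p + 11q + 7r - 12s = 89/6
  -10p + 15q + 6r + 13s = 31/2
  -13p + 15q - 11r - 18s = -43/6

p = 0, q = 1/2, r = 4/3, s = 0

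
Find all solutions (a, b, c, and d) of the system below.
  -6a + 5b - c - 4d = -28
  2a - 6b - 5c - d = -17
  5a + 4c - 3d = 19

infinitely many solutions

Row-reduce:
R1 ← R1 / (-6).
R2 ← R2 − 2·R1.
R3 ← R3 − 5·R1.
R2 ← R2 / (-13/3).
R1 ← R1 + 5/6·R2.
R3 ← R3 − 25/6·R2.
R3 ← R3 / (-51/26).
R1 ← R1 − 31/26·R3.
R2 ← R2 − 16/13·R3.
Rank is 3 with 4 unknowns, leaving d free.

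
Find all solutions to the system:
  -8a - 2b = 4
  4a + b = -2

infinitely many solutions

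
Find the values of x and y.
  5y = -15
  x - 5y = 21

x = 6, y = -3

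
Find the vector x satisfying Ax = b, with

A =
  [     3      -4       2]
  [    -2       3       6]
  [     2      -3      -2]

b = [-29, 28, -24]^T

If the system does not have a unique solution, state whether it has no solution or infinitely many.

Row-reduce the augmented matrix:
R1 ← R1 / (3).
R2 ← R2 + 2·R1.
R3 ← R3 − 2·R1.
R2 ← R2 / (1/3).
R1 ← R1 + 4/3·R2.
R3 ← R3 + 1/3·R2.
R3 ← R3 / (4).
R1 ← R1 − 30·R3.
R2 ← R2 − 22·R3.
Reading off the reduced rows gives x_1 = -5, x_2 = 4, x_3 = 1.

x_1 = -5, x_2 = 4, x_3 = 1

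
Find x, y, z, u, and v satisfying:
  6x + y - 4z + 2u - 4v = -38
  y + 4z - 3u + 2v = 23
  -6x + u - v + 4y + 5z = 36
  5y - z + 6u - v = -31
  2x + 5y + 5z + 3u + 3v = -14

x = -4, y = 0, z = 3, u = -5, v = -2

Row-reduce the augmented matrix:
R1 ← R1 / (6).
R3 ← R3 + 6·R1.
R5 ← R5 − 2·R1.
R1 ← R1 − 1/6·R2.
R3 ← R3 − 5·R2.
R4 ← R4 − 5·R2.
R5 ← R5 − 14/3·R2.
R3 ← R3 / (-19).
R1 ← R1 + 4/3·R3.
R2 ← R2 − 4·R3.
R4 ← R4 + 21·R3.
R5 ← R5 + 37/3·R3.
R4 ← R4 / (21/19).
R1 ← R1 + 49/114·R4.
R2 ← R2 − 15/19·R4.
R3 ← R3 + 18/19·R4.
R5 ← R5 − 265/57·R4.
R5 ← R5 / (-1180/63).
R1 ← R1 − 20/9·R5.
R2 ← R2 + 36/7·R5.
R3 ← R3 − 39/7·R5.
R4 ← R4 − 106/21·R5.
Reading off the reduced rows gives x = -4, y = 0, z = 3, u = -5, v = -2.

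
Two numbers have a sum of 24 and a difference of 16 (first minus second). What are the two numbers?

Let x = first number, y = second number.
  x + y = 24
  x - y = 16
Row-reduce the augmented matrix:
R2 ← R2 − 1·R1.
R2 ← R2 / (-2).
R1 ← R1 − 1·R2.
Reading off the reduced rows gives x = 20, y = 4.

first number: 20, second number: 4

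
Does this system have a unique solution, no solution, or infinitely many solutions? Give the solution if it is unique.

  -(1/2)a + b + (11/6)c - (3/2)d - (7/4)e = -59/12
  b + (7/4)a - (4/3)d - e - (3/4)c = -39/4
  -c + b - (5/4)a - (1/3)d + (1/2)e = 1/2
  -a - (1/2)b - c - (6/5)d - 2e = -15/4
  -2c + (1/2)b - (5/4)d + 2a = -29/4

Row-reduce the augmented matrix:
R1 ← R1 / (-1/2).
R2 ← R2 − 7/4·R1.
R3 ← R3 + 5/4·R1.
R4 ← R4 + 1·R1.
R5 ← R5 − 2·R1.
R2 ← R2 / (9/2).
R1 ← R1 + 2·R2.
R3 ← R3 + 3/2·R2.
R4 ← R4 + 5/2·R2.
R5 ← R5 − 9/2·R2.
R3 ← R3 / (-133/36).
R1 ← R1 + 31/27·R3.
R2 ← R2 − 34/27·R3.
R4 ← R4 + 41/27·R3.
R5 ← R5 + 1/3·R3.
R4 ← R4 / (-6277/2660).
R1 ← R1 + 122/399·R4.
R2 ← R2 + 835/798·R4.
R3 ← R3 + 44/133·R4.
R5 ← R5 + 310/399·R4.
R5 ← R5 / (157751/150648).
R1 ← R1 − 152/18831·R5.
R2 ← R2 − 15338/18831·R5.
R3 ← R3 + 1180/6277·R5.
R4 ← R4 − 18545/12554·R5.
Reading off the reduced rows gives a = -2, b = -5/2, c = 1, d = 0, e = 3.

a = -2, b = -5/2, c = 1, d = 0, e = 3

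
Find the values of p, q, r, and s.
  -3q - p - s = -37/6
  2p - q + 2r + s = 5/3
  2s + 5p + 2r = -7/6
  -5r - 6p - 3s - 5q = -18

p = -5/2, q = 2, r = 3, s = 8/3

Row-reduce the augmented matrix:
R1 ← R1 / (-1).
R2 ← R2 − 2·R1.
R3 ← R3 − 5·R1.
R4 ← R4 + 6·R1.
R2 ← R2 / (-7).
R1 ← R1 − 3·R2.
R3 ← R3 + 15·R2.
R4 ← R4 − 13·R2.
R3 ← R3 / (-16/7).
R1 ← R1 − 6/7·R3.
R2 ← R2 + 2/7·R3.
R4 ← R4 + 9/7·R3.
R4 ← R4 / (13/8).
R1 ← R1 − 1/4·R4.
R2 ← R2 − 1/4·R4.
R3 ← R3 − 3/8·R4.
Reading off the reduced rows gives p = -5/2, q = 2, r = 3, s = 8/3.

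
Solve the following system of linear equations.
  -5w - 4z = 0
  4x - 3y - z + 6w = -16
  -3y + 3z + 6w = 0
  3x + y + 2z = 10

x = 1, y = -3, z = 5, w = -4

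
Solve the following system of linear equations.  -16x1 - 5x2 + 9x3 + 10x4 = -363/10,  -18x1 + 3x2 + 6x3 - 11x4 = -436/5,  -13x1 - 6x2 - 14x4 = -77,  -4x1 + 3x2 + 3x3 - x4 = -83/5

x1 = 3, x2 = 1/2, x3 = -6/5, x4 = 5/2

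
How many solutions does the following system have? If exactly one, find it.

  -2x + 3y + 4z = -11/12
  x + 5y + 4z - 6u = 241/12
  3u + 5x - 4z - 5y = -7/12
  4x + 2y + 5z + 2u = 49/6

Row-reduce the augmented matrix:
R1 ← R1 / (-2).
R2 ← R2 − 1·R1.
R3 ← R3 − 5·R1.
R4 ← R4 − 4·R1.
R2 ← R2 / (13/2).
R1 ← R1 + 3/2·R2.
R3 ← R3 − 5/2·R2.
R4 ← R4 − 8·R2.
R3 ← R3 / (48/13).
R1 ← R1 + 8/13·R3.
R2 ← R2 − 12/13·R3.
R4 ← R4 − 73/13·R3.
R4 ← R4 / (21/16).
R1 ← R1 + 1/2·R4.
R2 ← R2 + 9/4·R4.
R3 ← R3 − 23/16·R4.
Reading off the reduced rows gives x = 5/2, y = 9/4, z = -2/3, u = -3/2.

x = 5/2, y = 9/4, z = -2/3, u = -3/2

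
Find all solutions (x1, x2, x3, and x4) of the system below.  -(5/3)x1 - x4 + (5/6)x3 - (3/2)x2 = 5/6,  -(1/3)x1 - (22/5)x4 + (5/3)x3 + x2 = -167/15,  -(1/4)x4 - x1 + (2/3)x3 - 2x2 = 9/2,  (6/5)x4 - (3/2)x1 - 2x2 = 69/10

Row-reduce:
R1 ← R1 / (-5/3).
R2 ← R2 + 1/3·R1.
R3 ← R3 + 1·R1.
R4 ← R4 + 3/2·R1.
R2 ← R2 / (13/10).
R1 ← R1 − 9/10·R2.
R3 ← R3 + 11/10·R2.
R4 ← R4 + 13/20·R2.
R3 ← R3 / (56/39).
R1 ← R1 + 20/13·R3.
R2 ← R2 − 15/13·R3.
Row 4 reduces to 0 = 1/2, a contradiction. The system is inconsistent.

no solution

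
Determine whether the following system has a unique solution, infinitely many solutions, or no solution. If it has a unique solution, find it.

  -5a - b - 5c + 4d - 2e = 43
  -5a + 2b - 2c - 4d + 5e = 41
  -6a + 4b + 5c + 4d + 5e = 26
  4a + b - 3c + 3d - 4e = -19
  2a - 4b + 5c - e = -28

a = -6, b = 0, c = -3, d = 0, e = 1

Row-reduce the augmented matrix:
R1 ← R1 / (-5).
R2 ← R2 + 5·R1.
R3 ← R3 + 6·R1.
R4 ← R4 − 4·R1.
R5 ← R5 − 2·R1.
R2 ← R2 / (3).
R1 ← R1 − 1/5·R2.
R3 ← R3 − 26/5·R2.
R4 ← R4 − 1/5·R2.
R5 ← R5 + 22/5·R2.
R3 ← R3 / (29/5).
R1 ← R1 − 4/5·R3.
R2 ← R2 − 1·R3.
R4 ← R4 + 36/5·R3.
R5 ← R5 − 37/5·R3.
R4 ← R4 / (1997/87).
R1 ← R1 + 60/29·R4.
R2 ← R2 + 428/87·R4.
R3 ← R3 − 196/87·R4.
R5 ← R5 + 2332/87·R4.
R5 ← R5 / (1118/1997).
R1 ← R1 + 979/1997·R5.
R2 ← R2 − 1178/1997·R5.
R3 ← R3 − 711/1997·R5.
R4 ← R4 + 1039/1997·R5.
Reading off the reduced rows gives a = -6, b = 0, c = -3, d = 0, e = 1.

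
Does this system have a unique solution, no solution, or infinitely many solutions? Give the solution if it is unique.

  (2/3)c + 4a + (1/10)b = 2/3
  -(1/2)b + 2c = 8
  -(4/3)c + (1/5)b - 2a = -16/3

Row-reduce:
R1 ← R1 / (4).
R3 ← R3 + 2·R1.
R2 ← R2 / (-1/2).
R1 ← R1 − 1/40·R2.
R3 ← R3 − 1/4·R2.
Row 3 reduces to 0 = -1, a contradiction. The system is inconsistent.

no solution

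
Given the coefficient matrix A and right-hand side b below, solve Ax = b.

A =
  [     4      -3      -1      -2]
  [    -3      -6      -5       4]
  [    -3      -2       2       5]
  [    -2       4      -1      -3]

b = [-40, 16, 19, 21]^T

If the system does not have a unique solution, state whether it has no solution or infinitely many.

Row-reduce the augmented matrix:
R1 ← R1 / (4).
R2 ← R2 + 3·R1.
R3 ← R3 + 3·R1.
R4 ← R4 + 2·R1.
R2 ← R2 / (-33/4).
R1 ← R1 + 3/4·R2.
R3 ← R3 + 17/4·R2.
R4 ← R4 − 5/2·R2.
R3 ← R3 / (139/33).
R1 ← R1 − 3/11·R3.
R2 ← R2 − 23/33·R3.
R4 ← R4 + 107/33·R3.
R4 ← R4 / (-214/139).
R1 ← R1 + 121/139·R4.
R2 ← R2 + 93/139·R4.
R3 ← R3 − 73/139·R4.
Reading off the reduced rows gives x_1 = -5, x_2 = 5, x_3 = -3, x_4 = 4.

x_1 = -5, x_2 = 5, x_3 = -3, x_4 = 4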